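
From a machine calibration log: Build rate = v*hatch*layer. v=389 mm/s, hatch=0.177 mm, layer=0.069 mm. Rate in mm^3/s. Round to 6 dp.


Rate = 389 * 0.177 * 0.069 = 4.750857 mm^3/s


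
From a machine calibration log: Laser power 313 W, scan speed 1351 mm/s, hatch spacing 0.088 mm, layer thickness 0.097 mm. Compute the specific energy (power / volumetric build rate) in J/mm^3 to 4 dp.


Build rate = 1351 * 0.088 * 0.097 = 11.532136 mm^3/s
SE = 313 / 11.532136 = 27.1415 J/mm^3


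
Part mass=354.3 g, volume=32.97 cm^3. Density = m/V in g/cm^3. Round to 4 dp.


rho = 354.3 / 32.97 = 10.7461 g/cm^3


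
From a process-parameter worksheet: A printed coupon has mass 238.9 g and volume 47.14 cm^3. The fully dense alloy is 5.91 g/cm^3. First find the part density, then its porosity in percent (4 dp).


rho_part = 238.9 / 47.14 = 5.0678829 g/cm^3
Porosity = (1 - 5.0678829/5.91)*100 = 14.249 %


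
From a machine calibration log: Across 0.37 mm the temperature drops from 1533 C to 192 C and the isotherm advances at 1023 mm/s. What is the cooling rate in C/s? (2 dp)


G = (1533-192)/0.37 = 3624.32432432 C/mm
CR = 3624.32432432 * 1023 = 3707683.78 C/s


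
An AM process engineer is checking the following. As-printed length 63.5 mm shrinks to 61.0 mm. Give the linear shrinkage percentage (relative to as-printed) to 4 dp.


Shrinkage = ((63.5-61.0)/63.5)*100 = 3.937 %


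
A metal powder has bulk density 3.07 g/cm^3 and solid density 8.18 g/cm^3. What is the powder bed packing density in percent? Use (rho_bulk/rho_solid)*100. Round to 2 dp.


Packing = (3.07/8.18)*100 = 37.53 %


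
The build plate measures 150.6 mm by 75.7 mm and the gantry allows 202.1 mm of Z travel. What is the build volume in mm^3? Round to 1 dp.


V = 150.6 * 75.7 * 202.1 = 2304024.9 mm^3


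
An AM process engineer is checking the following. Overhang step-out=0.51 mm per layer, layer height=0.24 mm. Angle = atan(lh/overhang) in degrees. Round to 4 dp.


angle = atan(0.24/0.51) = 25.2011 degrees


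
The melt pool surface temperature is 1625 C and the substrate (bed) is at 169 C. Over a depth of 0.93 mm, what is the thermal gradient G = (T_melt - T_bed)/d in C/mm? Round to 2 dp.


G = (1625-169)/0.93 = 1565.59 C/mm


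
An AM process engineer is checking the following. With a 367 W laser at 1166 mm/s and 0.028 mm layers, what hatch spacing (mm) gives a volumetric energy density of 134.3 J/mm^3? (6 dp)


h = 367 / (134.3*1166*0.028) = 0.083702 mm


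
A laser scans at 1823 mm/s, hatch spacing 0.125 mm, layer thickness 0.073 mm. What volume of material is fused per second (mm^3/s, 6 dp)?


Rate = 1823 * 0.125 * 0.073 = 16.634875 mm^3/s


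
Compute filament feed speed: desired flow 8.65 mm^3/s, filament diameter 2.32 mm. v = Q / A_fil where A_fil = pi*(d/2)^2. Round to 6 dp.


A = pi*(2.32/2)^2 = 4.227327
v = 8.65 / 4.227327 = 2.04621 mm/s


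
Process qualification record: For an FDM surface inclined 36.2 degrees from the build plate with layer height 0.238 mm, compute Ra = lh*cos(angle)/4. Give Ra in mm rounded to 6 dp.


Ra = 0.238 * cos(36.2) / 4 = 0.048014 mm


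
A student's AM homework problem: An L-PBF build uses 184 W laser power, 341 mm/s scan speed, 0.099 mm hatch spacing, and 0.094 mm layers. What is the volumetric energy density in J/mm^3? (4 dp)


E = 184 / (341*0.099*0.094) = 57.983 J/mm^3


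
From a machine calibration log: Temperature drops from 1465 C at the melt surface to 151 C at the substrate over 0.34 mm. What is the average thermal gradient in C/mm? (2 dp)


G = (1465-151)/0.34 = 3864.71 C/mm


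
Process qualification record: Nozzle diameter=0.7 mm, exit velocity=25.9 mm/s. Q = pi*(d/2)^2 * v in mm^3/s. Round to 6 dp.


A = pi*(0.7/2)^2 = 0.3848451 mm^2
Q = 0.3848451 * 25.9 = 9.967488 mm^3/s


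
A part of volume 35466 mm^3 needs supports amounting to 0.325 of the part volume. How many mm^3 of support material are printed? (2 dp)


V_support = 35466 * 0.325 = 11526.45 mm^3


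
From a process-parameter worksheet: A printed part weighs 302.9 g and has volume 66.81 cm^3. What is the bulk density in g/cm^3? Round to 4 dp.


rho = 302.9 / 66.81 = 4.5338 g/cm^3


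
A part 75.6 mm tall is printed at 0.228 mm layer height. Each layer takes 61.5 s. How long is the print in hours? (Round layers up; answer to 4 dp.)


Layers = ceil(75.6/0.228) = 332
t = 332 * 61.5 / 3600 = 5.6717 hrs


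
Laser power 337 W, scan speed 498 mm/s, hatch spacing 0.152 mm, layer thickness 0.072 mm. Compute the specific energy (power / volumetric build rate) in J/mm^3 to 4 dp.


Build rate = 498 * 0.152 * 0.072 = 5.450112 mm^3/s
SE = 337 / 5.450112 = 61.8336 J/mm^3


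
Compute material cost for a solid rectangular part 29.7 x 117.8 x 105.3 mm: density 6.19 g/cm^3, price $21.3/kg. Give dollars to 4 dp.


V = 29.7 * 117.8 * 105.3 = 368408.898 mm^3 = 368.408898 cm^3
Mass = 368.408898 * 6.19 / 1000 = 2.28045108 kg
Cost = 2.28045108 * 21.3 = 48.5736 $


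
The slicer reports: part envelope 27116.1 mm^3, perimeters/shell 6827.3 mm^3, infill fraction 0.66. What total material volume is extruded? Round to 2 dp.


V_infill = (27116.1 - 6827.3) * 0.66 = 13390.61
V_total = 6827.3 + 13390.61 = 20217.91 mm^3


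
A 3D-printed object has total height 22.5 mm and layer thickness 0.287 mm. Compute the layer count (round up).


Layers = ceil(22.5/0.287) = 79


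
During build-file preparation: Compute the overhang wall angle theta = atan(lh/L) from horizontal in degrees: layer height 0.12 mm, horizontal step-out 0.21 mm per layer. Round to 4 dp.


angle = atan(0.12/0.21) = 29.7449 degrees


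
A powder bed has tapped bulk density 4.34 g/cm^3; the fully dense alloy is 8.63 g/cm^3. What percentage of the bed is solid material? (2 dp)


Packing = (4.34/8.63)*100 = 50.29 %


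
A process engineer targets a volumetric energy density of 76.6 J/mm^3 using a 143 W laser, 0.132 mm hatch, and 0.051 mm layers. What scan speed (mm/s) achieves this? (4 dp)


v = 143 / (76.6*0.132*0.051) = 277.3085 mm/s


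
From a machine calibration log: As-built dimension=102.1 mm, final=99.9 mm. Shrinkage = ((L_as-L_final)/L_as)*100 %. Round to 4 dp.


Shrinkage = ((102.1-99.9)/102.1)*100 = 2.1548 %


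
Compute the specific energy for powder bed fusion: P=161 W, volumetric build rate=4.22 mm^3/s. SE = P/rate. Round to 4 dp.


SE = 161 / 4.22 = 38.1517 J/mm^3


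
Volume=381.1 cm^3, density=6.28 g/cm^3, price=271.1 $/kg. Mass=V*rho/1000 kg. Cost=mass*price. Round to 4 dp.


Mass = 381.1*6.28/1000 = 2.393308 kg
Cost = 2.393308 * 271.1 = 648.8258 $


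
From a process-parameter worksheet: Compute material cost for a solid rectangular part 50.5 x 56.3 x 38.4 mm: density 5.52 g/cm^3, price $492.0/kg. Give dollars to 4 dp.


V = 50.5 * 56.3 * 38.4 = 109176.96 mm^3 = 109.17696 cm^3
Mass = 109.17696 * 5.52 / 1000 = 0.60265682 kg
Cost = 0.60265682 * 492.0 = 296.5072 $


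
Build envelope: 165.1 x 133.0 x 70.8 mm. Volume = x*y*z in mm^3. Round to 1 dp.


V = 165.1 * 133.0 * 70.8 = 1554647.6 mm^3


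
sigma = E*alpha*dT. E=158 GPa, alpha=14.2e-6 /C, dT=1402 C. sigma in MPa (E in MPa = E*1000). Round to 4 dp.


sigma = 158*1000 * 14.2e-6 * 1402 = 3145.5272 MPa


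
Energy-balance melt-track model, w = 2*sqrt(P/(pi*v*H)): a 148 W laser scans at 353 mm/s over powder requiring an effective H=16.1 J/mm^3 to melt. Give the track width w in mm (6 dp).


w = 2*sqrt(148/(pi*353*16.1)) = 0.18209 mm


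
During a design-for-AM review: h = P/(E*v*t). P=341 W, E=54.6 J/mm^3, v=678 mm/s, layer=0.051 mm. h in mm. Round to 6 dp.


h = 341 / (54.6*678*0.051) = 0.180618 mm


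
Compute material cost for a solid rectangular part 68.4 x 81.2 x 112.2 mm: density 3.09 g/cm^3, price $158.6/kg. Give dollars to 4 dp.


V = 68.4 * 81.2 * 112.2 = 623167.776 mm^3 = 623.167776 cm^3
Mass = 623.167776 * 3.09 / 1000 = 1.92558843 kg
Cost = 1.92558843 * 158.6 = 305.3983 $


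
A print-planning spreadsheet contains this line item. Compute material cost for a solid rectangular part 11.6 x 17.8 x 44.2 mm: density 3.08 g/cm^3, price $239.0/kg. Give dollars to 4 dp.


V = 11.6 * 17.8 * 44.2 = 9126.416 mm^3 = 9.126416 cm^3
Mass = 9.126416 * 3.08 / 1000 = 0.02810936 kg
Cost = 0.02810936 * 239.0 = 6.7181 $


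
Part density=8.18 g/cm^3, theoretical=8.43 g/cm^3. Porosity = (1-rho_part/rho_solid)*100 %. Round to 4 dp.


Porosity = (1-8.18/8.43)*100 = 2.9656 %


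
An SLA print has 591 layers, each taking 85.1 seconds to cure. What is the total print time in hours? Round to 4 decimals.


t = 591 * 85.1 / 3600 = 13.9706 hrs


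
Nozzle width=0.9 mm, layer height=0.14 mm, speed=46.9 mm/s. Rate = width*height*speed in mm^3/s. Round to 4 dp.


Rate = 0.9 * 0.14 * 46.9 = 5.9094 mm^3/s


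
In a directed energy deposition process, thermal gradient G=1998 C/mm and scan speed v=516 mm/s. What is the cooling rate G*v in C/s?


CR = 1998 * 516 = 1030968 C/s


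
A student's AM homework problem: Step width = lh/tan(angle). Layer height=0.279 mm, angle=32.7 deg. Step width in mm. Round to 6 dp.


step = 0.279 / tan(32.7) = 0.434587 mm


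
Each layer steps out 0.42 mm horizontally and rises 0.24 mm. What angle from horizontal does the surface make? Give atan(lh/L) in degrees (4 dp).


angle = atan(0.24/0.42) = 29.7449 degrees


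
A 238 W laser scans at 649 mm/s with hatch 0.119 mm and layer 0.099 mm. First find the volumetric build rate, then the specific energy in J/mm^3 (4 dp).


Build rate = 649 * 0.119 * 0.099 = 7.645869 mm^3/s
SE = 238 / 7.645869 = 31.1279 J/mm^3


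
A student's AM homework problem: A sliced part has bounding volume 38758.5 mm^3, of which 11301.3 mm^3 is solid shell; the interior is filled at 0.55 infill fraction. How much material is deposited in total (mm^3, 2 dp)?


V_infill = (38758.5 - 11301.3) * 0.55 = 15101.46
V_total = 11301.3 + 15101.46 = 26402.76 mm^3


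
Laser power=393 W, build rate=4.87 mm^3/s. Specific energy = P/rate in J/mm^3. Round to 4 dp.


SE = 393 / 4.87 = 80.6982 J/mm^3


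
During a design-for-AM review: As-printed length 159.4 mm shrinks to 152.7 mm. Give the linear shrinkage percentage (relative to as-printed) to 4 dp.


Shrinkage = ((159.4-152.7)/159.4)*100 = 4.2033 %


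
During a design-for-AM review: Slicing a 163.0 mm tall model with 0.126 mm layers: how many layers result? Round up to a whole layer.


Layers = ceil(163.0/0.126) = 1294


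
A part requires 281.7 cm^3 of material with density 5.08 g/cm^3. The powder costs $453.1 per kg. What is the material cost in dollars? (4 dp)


Mass = 281.7*5.08/1000 = 1.431036 kg
Cost = 1.431036 * 453.1 = 648.4024 $


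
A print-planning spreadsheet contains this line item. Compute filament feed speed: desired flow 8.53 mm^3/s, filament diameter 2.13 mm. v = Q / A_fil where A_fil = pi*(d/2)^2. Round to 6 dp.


A = pi*(2.13/2)^2 = 3.563273
v = 8.53 / 3.563273 = 2.393867 mm/s


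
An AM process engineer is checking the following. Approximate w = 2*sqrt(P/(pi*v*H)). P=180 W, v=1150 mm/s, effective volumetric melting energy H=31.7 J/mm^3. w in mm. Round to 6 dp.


w = 2*sqrt(180/(pi*1150*31.7)) = 0.079289 mm


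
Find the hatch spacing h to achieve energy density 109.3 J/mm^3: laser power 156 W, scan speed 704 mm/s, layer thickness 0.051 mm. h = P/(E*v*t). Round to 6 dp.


h = 156 / (109.3*704*0.051) = 0.039752 mm


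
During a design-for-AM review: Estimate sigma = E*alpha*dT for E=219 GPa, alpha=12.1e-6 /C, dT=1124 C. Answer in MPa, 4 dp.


sigma = 219*1000 * 12.1e-6 * 1124 = 2978.4876 MPa


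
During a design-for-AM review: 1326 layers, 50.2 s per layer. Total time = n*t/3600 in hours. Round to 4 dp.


t = 1326 * 50.2 / 3600 = 18.4903 hrs


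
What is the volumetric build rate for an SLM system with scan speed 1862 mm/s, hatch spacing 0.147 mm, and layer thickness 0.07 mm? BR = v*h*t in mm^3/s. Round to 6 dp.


Rate = 1862 * 0.147 * 0.07 = 19.15998 mm^3/s


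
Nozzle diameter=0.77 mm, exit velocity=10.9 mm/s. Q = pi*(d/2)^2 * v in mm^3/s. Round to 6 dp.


A = pi*(0.77/2)^2 = 0.46566257 mm^2
Q = 0.46566257 * 10.9 = 5.075722 mm^3/s


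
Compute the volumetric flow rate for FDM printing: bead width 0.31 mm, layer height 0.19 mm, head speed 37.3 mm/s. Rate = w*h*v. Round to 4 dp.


Rate = 0.31 * 0.19 * 37.3 = 2.197 mm^3/s


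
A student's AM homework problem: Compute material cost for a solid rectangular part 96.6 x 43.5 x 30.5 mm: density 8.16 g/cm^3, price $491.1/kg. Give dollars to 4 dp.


V = 96.6 * 43.5 * 30.5 = 128164.05 mm^3 = 128.16405 cm^3
Mass = 128.16405 * 8.16 / 1000 = 1.04581865 kg
Cost = 1.04581865 * 491.1 = 513.6015 $


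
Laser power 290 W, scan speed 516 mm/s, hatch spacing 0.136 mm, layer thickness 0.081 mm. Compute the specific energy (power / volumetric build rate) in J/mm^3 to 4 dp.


Build rate = 516 * 0.136 * 0.081 = 5.684256 mm^3/s
SE = 290 / 5.684256 = 51.0181 J/mm^3


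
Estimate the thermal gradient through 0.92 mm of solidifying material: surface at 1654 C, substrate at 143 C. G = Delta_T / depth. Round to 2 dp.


G = (1654-143)/0.92 = 1642.39 C/mm


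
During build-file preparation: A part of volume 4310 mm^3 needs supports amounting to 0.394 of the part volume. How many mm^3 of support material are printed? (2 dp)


V_support = 4310 * 0.394 = 1698.14 mm^3


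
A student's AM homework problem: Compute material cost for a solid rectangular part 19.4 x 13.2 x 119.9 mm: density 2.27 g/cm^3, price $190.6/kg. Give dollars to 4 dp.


V = 19.4 * 13.2 * 119.9 = 30703.992 mm^3 = 30.703992 cm^3
Mass = 30.703992 * 2.27 / 1000 = 0.06969806 kg
Cost = 0.06969806 * 190.6 = 13.2845 $


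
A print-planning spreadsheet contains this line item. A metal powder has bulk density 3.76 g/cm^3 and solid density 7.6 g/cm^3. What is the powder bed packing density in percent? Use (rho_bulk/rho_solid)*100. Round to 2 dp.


Packing = (3.76/7.6)*100 = 49.47 %


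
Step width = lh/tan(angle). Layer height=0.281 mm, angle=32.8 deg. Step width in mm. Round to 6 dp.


step = 0.281 / tan(32.8) = 0.436027 mm


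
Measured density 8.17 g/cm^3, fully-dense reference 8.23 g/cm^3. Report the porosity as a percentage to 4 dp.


Porosity = (1-8.17/8.23)*100 = 0.729 %


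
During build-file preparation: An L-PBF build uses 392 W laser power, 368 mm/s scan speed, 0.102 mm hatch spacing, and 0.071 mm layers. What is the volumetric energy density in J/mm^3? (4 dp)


E = 392 / (368*0.102*0.071) = 147.0888 J/mm^3


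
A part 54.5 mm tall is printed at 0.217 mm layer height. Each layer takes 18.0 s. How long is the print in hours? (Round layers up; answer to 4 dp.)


Layers = ceil(54.5/0.217) = 252
t = 252 * 18.0 / 3600 = 1.26 hrs


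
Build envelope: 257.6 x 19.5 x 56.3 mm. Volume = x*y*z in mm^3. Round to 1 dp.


V = 257.6 * 19.5 * 56.3 = 282806.2 mm^3


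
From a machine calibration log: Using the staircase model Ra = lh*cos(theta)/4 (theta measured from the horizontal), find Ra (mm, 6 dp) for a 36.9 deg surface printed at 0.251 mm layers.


Ra = 0.251 * cos(36.9) / 4 = 0.05018 mm


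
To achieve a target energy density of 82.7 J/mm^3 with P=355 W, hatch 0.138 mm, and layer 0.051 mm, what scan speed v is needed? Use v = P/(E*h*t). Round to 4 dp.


v = 355 / (82.7*0.138*0.051) = 609.921 mm/s


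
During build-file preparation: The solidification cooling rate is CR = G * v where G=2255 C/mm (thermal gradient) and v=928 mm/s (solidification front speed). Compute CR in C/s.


CR = 2255 * 928 = 2092640 C/s


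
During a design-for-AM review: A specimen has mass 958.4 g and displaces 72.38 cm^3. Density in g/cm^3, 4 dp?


rho = 958.4 / 72.38 = 13.2412 g/cm^3


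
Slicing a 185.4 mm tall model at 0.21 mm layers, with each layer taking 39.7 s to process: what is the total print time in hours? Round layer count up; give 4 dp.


Layers = ceil(185.4/0.21) = 883
t = 883 * 39.7 / 3600 = 9.7375 hrs


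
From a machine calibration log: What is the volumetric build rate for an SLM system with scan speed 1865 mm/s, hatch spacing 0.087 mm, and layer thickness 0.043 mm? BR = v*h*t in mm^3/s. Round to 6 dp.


Rate = 1865 * 0.087 * 0.043 = 6.976965 mm^3/s


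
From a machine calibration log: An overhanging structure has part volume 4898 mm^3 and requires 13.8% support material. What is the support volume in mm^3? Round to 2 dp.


V_support = 4898 * 0.138 = 675.92 mm^3


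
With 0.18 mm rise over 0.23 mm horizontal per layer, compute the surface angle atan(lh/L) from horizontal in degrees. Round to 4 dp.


angle = atan(0.18/0.23) = 38.047 degrees


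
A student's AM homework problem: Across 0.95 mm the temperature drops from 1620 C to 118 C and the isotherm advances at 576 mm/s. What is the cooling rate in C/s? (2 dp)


G = (1620-118)/0.95 = 1581.05263158 C/mm
CR = 1581.05263158 * 576 = 910686.32 C/s


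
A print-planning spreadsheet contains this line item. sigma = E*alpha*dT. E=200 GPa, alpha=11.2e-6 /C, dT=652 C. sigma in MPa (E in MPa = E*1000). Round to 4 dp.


sigma = 200*1000 * 11.2e-6 * 652 = 1460.48 MPa


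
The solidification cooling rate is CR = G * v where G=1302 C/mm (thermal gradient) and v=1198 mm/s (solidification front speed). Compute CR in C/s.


CR = 1302 * 1198 = 1559796 C/s


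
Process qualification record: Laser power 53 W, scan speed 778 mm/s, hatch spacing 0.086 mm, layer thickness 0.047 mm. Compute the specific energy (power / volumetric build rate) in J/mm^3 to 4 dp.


Build rate = 778 * 0.086 * 0.047 = 3.144676 mm^3/s
SE = 53 / 3.144676 = 16.8539 J/mm^3


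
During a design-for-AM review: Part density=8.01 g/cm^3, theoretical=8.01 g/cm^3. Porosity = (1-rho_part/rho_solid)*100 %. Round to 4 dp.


Porosity = (1-8.01/8.01)*100 = 0.0 %


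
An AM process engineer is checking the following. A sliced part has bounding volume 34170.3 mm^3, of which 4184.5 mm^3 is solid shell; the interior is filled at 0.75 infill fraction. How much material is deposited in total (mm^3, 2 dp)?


V_infill = (34170.3 - 4184.5) * 0.75 = 22489.35
V_total = 4184.5 + 22489.35 = 26673.85 mm^3


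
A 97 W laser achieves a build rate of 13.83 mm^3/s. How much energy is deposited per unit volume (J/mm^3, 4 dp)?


SE = 97 / 13.83 = 7.0137 J/mm^3


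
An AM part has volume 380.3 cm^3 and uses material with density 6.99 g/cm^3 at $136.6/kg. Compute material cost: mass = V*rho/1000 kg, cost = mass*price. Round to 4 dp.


Mass = 380.3*6.99/1000 = 2.658297 kg
Cost = 2.658297 * 136.6 = 363.1234 $


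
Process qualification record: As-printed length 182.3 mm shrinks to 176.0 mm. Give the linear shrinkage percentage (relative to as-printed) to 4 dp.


Shrinkage = ((182.3-176.0)/182.3)*100 = 3.4558 %


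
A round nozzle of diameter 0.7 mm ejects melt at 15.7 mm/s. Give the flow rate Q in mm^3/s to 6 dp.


A = pi*(0.7/2)^2 = 0.3848451 mm^2
Q = 0.3848451 * 15.7 = 6.042068 mm^3/s


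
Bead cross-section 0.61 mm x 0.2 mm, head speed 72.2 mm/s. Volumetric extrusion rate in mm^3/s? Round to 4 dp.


Rate = 0.61 * 0.2 * 72.2 = 8.8084 mm^3/s


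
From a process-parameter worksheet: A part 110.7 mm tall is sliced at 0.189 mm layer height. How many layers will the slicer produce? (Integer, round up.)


Layers = ceil(110.7/0.189) = 586


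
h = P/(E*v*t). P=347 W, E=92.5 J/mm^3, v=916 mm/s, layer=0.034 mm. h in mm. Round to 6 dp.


h = 347 / (92.5*916*0.034) = 0.120452 mm


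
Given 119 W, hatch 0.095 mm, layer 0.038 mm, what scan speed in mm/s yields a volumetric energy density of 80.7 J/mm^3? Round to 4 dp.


v = 119 / (80.7*0.095*0.038) = 408.4757 mm/s


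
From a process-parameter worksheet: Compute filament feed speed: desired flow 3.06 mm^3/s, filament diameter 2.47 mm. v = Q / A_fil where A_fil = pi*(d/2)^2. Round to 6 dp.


A = pi*(2.47/2)^2 = 4.791636
v = 3.06 / 4.791636 = 0.638613 mm/s


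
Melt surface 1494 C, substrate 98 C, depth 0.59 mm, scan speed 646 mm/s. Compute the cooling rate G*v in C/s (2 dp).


G = (1494-98)/0.59 = 2366.10169492 C/mm
CR = 2366.10169492 * 646 = 1528501.69 C/s


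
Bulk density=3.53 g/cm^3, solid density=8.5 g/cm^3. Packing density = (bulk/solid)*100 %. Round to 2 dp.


Packing = (3.53/8.5)*100 = 41.53 %


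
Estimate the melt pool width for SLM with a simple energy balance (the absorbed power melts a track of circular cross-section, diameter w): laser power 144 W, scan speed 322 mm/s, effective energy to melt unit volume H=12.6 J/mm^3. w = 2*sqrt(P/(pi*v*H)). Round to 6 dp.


w = 2*sqrt(144/(pi*322*12.6)) = 0.21258 mm


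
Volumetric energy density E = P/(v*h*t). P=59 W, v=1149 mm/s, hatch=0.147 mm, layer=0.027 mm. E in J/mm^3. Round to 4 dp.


E = 59 / (1149*0.147*0.027) = 12.9375 J/mm^3


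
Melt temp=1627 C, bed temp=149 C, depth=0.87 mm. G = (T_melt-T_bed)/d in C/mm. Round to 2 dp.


G = (1627-149)/0.87 = 1698.85 C/mm


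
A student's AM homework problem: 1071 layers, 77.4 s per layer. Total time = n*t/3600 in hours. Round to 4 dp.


t = 1071 * 77.4 / 3600 = 23.0265 hrs


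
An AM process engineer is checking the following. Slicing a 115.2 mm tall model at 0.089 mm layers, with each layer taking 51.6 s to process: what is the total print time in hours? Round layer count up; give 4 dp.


Layers = ceil(115.2/0.089) = 1295
t = 1295 * 51.6 / 3600 = 18.5617 hrs


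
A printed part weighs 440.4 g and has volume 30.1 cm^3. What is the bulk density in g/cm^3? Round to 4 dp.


rho = 440.4 / 30.1 = 14.6312 g/cm^3


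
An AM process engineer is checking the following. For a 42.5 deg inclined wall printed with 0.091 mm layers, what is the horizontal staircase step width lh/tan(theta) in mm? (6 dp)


step = 0.091 / tan(42.5) = 0.099309 mm


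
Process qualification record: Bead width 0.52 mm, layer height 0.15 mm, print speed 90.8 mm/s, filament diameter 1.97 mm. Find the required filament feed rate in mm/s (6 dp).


Q = 0.52 * 0.15 * 90.8 = 7.0824 mm^3/s
A_fil = pi*(1.97/2)^2 = 3.04805173 mm^2
v_feed = 7.0824 / 3.04805173 = 2.323583 mm/s


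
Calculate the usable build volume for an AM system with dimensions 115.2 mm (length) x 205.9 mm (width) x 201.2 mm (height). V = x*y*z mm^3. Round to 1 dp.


V = 115.2 * 205.9 * 201.2 = 4772399.6 mm^3


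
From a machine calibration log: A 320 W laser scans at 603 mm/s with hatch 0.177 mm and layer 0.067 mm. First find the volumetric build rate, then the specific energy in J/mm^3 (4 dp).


Build rate = 603 * 0.177 * 0.067 = 7.150977 mm^3/s
SE = 320 / 7.150977 = 44.7491 J/mm^3


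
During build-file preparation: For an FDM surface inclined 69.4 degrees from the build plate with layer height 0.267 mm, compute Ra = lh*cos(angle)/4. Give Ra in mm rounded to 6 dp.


Ra = 0.267 * cos(69.4) / 4 = 0.023485 mm


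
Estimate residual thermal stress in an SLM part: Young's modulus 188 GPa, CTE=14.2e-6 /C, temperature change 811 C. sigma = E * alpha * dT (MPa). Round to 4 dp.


sigma = 188*1000 * 14.2e-6 * 811 = 2165.0456 MPa


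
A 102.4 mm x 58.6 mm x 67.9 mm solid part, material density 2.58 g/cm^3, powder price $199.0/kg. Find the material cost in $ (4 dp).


V = 102.4 * 58.6 * 67.9 = 407443.456 mm^3 = 407.443456 cm^3
Mass = 407.443456 * 2.58 / 1000 = 1.05120412 kg
Cost = 1.05120412 * 199.0 = 209.1896 $


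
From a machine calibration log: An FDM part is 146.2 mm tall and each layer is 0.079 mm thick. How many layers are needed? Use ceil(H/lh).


Layers = ceil(146.2/0.079) = 1851


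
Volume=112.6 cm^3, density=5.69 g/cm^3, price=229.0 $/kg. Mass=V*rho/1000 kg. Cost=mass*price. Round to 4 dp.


Mass = 112.6*5.69/1000 = 0.640694 kg
Cost = 0.640694 * 229.0 = 146.7189 $


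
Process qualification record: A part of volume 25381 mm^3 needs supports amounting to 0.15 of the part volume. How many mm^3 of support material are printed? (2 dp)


V_support = 25381 * 0.15 = 3807.15 mm^3


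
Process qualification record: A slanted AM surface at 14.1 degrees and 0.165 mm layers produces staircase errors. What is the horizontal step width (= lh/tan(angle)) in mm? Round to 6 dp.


step = 0.165 / tan(14.1) = 0.656893 mm


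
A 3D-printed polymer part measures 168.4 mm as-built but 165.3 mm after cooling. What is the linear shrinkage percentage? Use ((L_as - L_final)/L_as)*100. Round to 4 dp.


Shrinkage = ((168.4-165.3)/168.4)*100 = 1.8409 %


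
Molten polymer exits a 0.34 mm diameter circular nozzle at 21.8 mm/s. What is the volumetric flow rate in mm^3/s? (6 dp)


A = pi*(0.34/2)^2 = 0.09079203 mm^2
Q = 0.09079203 * 21.8 = 1.979266 mm^3/s


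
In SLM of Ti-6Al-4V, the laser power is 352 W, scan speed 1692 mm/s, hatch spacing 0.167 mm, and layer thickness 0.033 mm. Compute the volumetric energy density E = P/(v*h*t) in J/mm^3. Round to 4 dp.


E = 352 / (1692*0.167*0.033) = 37.7496 J/mm^3


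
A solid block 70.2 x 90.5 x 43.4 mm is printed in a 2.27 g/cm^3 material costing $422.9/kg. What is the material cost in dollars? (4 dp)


V = 70.2 * 90.5 * 43.4 = 275724.54 mm^3 = 275.72454 cm^3
Mass = 275.72454 * 2.27 / 1000 = 0.62589471 kg
Cost = 0.62589471 * 422.9 = 264.6909 $


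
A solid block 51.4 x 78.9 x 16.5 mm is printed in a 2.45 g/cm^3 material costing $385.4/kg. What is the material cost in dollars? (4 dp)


V = 51.4 * 78.9 * 16.5 = 66915.09 mm^3 = 66.91509 cm^3
Mass = 66.91509 * 2.45 / 1000 = 0.16394197 kg
Cost = 0.16394197 * 385.4 = 63.1832 $


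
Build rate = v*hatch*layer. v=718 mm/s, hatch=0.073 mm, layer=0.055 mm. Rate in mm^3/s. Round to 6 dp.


Rate = 718 * 0.073 * 0.055 = 2.88277 mm^3/s


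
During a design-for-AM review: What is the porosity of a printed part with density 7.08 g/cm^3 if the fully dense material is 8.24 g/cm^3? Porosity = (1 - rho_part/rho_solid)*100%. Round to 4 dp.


Porosity = (1-7.08/8.24)*100 = 14.0777 %


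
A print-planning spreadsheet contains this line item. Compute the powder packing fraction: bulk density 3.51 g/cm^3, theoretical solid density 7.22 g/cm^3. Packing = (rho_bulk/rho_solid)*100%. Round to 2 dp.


Packing = (3.51/7.22)*100 = 48.61 %


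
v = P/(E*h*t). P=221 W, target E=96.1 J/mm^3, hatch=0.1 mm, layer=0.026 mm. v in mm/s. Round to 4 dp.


v = 221 / (96.1*0.1*0.026) = 884.4953 mm/s


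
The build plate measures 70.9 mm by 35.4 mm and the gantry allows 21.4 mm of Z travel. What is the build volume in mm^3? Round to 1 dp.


V = 70.9 * 35.4 * 21.4 = 53711.0 mm^3


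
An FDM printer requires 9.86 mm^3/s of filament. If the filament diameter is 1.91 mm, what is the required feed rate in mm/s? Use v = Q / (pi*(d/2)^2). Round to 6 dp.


A = pi*(1.91/2)^2 = 2.865211
v = 9.86 / 2.865211 = 3.441282 mm/s


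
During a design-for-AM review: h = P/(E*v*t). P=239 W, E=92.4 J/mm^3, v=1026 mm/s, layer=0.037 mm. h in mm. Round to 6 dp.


h = 239 / (92.4*1026*0.037) = 0.068136 mm


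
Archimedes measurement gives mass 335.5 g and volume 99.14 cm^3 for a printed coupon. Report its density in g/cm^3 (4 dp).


rho = 335.5 / 99.14 = 3.3841 g/cm^3


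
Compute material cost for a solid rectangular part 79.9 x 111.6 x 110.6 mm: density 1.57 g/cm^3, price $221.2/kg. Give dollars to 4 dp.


V = 79.9 * 111.6 * 110.6 = 986202.504 mm^3 = 986.202504 cm^3
Mass = 986.202504 * 1.57 / 1000 = 1.54833793 kg
Cost = 1.54833793 * 221.2 = 342.4924 $


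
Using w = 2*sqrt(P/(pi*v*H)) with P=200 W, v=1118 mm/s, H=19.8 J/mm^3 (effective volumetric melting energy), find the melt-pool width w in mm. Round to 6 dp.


w = 2*sqrt(200/(pi*1118*19.8)) = 0.107255 mm


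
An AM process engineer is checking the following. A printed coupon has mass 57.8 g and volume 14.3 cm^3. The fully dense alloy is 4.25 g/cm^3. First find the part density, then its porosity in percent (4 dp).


rho_part = 57.8 / 14.3 = 4.04195804 g/cm^3
Porosity = (1 - 4.04195804/4.25)*100 = 4.8951 %


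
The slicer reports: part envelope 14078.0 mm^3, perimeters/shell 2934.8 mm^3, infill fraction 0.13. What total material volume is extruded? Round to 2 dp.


V_infill = (14078.0 - 2934.8) * 0.13 = 1448.62
V_total = 2934.8 + 1448.62 = 4383.42 mm^3


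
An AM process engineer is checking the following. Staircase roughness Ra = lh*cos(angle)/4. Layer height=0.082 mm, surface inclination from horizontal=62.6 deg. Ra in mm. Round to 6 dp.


Ra = 0.082 * cos(62.6) / 4 = 0.009434 mm


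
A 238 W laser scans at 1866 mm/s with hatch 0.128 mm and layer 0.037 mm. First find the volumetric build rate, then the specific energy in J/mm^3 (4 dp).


Build rate = 1866 * 0.128 * 0.037 = 8.837376 mm^3/s
SE = 238 / 8.837376 = 26.9311 J/mm^3


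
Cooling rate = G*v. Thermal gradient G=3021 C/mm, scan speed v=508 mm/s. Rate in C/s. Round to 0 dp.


CR = 3021 * 508 = 1534668 C/s


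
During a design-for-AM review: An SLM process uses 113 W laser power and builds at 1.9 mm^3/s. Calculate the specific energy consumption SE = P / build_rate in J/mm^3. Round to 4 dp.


SE = 113 / 1.9 = 59.4737 J/mm^3


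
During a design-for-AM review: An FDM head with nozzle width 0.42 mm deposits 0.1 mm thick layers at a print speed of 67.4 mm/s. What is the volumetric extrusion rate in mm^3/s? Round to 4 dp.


Rate = 0.42 * 0.1 * 67.4 = 2.8308 mm^3/s


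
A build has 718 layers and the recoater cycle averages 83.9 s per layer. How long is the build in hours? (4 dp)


t = 718 * 83.9 / 3600 = 16.7334 hrs


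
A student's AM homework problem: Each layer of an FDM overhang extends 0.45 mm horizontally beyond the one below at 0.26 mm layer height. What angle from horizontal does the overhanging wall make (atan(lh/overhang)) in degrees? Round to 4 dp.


angle = atan(0.26/0.45) = 30.0184 degrees


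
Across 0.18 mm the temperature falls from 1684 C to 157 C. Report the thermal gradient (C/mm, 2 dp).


G = (1684-157)/0.18 = 8483.33 C/mm


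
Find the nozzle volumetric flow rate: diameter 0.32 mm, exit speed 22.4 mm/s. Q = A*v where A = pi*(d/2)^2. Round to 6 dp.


A = pi*(0.32/2)^2 = 0.08042477 mm^2
Q = 0.08042477 * 22.4 = 1.801515 mm^3/s


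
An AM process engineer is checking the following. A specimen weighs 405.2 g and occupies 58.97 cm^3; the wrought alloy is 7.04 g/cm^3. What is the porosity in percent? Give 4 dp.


rho_part = 405.2 / 58.97 = 6.87129049 g/cm^3
Porosity = (1 - 6.87129049/7.04)*100 = 2.3964 %


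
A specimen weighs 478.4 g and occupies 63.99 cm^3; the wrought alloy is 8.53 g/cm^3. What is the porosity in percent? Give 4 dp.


rho_part = 478.4 / 63.99 = 7.47616815 g/cm^3
Porosity = (1 - 7.47616815/8.53)*100 = 12.3544 %


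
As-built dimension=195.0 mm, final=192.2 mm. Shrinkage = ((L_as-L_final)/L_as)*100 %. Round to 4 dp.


Shrinkage = ((195.0-192.2)/195.0)*100 = 1.4359 %


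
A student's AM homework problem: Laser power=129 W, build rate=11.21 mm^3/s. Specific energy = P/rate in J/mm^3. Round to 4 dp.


SE = 129 / 11.21 = 11.5076 J/mm^3


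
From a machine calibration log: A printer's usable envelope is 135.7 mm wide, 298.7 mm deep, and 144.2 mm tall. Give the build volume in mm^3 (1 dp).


V = 135.7 * 298.7 * 144.2 = 5844943.7 mm^3


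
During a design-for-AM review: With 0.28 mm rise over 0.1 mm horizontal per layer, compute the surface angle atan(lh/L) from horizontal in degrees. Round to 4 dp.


angle = atan(0.28/0.1) = 70.3462 degrees


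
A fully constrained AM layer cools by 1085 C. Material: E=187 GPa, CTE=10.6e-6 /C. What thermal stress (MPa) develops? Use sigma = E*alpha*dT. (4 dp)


sigma = 187*1000 * 10.6e-6 * 1085 = 2150.687 MPa


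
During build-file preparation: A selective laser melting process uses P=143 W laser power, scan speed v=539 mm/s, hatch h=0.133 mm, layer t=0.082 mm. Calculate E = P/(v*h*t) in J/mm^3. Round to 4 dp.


E = 143 / (539*0.133*0.082) = 24.3266 J/mm^3


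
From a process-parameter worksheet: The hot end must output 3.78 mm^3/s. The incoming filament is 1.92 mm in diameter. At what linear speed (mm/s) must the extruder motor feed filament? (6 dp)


A = pi*(1.92/2)^2 = 2.895292
v = 3.78 / 2.895292 = 1.305568 mm/s


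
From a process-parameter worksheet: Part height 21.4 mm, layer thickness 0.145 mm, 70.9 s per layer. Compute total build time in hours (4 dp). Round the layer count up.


Layers = ceil(21.4/0.145) = 148
t = 148 * 70.9 / 3600 = 2.9148 hrs


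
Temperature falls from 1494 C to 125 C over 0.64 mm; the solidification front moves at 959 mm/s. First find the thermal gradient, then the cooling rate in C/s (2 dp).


G = (1494-125)/0.64 = 2139.0625 C/mm
CR = 2139.0625 * 959 = 2051360.94 C/s


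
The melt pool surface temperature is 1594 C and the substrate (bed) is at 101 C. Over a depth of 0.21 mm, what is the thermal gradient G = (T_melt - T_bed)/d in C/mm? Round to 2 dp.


G = (1594-101)/0.21 = 7109.52 C/mm


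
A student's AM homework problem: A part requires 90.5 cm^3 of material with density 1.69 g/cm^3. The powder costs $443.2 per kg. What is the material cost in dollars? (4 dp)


Mass = 90.5*1.69/1000 = 0.152945 kg
Cost = 0.152945 * 443.2 = 67.7852 $


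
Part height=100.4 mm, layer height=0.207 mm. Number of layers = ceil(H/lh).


Layers = ceil(100.4/0.207) = 486


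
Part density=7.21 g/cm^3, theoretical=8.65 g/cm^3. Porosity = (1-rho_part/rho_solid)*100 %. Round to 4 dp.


Porosity = (1-7.21/8.65)*100 = 16.6474 %


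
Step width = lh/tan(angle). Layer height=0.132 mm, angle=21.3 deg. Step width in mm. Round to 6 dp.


step = 0.132 / tan(21.3) = 0.338562 mm


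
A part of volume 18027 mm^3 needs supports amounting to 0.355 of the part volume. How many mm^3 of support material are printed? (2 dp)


V_support = 18027 * 0.355 = 6399.59 mm^3


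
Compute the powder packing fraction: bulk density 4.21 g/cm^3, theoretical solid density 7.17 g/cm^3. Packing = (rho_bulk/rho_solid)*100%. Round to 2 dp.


Packing = (4.21/7.17)*100 = 58.72 %


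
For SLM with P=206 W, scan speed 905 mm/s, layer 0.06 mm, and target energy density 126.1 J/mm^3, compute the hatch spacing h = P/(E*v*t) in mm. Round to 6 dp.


h = 206 / (126.1*905*0.06) = 0.030085 mm


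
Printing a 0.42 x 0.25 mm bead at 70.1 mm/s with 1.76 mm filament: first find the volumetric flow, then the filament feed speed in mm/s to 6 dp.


Q = 0.42 * 0.25 * 70.1 = 7.3605 mm^3/s
A_fil = pi*(1.76/2)^2 = 2.43284935 mm^2
v_feed = 7.3605 / 2.43284935 = 3.025465 mm/s


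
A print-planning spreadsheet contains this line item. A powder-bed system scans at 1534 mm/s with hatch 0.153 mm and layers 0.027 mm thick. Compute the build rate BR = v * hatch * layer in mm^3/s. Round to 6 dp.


Rate = 1534 * 0.153 * 0.027 = 6.336954 mm^3/s


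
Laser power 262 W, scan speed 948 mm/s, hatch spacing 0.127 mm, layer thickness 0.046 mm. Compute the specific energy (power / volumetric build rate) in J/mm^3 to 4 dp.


Build rate = 948 * 0.127 * 0.046 = 5.538216 mm^3/s
SE = 262 / 5.538216 = 47.3077 J/mm^3


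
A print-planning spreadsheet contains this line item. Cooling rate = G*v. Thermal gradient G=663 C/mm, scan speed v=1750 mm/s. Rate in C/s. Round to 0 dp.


CR = 663 * 1750 = 1160250 C/s


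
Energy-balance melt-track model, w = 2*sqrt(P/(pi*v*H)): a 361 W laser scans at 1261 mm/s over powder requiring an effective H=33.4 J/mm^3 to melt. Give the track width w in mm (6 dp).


w = 2*sqrt(361/(pi*1261*33.4)) = 0.104467 mm


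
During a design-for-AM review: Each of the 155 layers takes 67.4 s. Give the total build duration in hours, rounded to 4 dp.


t = 155 * 67.4 / 3600 = 2.9019 hrs


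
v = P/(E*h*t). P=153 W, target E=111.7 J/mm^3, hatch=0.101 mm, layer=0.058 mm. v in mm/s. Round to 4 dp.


v = 153 / (111.7*0.101*0.058) = 233.8239 mm/s


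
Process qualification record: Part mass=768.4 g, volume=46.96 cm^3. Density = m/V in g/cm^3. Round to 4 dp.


rho = 768.4 / 46.96 = 16.3629 g/cm^3


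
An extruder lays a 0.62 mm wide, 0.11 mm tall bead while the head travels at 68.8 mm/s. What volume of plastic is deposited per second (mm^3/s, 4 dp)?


Rate = 0.62 * 0.11 * 68.8 = 4.6922 mm^3/s


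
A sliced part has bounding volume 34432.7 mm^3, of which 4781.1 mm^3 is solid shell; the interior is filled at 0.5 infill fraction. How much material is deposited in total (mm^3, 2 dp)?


V_infill = (34432.7 - 4781.1) * 0.5 = 14825.8
V_total = 4781.1 + 14825.8 = 19606.9 mm^3


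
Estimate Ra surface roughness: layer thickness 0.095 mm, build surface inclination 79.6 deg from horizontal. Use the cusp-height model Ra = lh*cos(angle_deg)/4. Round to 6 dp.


Ra = 0.095 * cos(79.6) / 4 = 0.004287 mm


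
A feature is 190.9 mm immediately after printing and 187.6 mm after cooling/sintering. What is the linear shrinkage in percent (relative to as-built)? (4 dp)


Shrinkage = ((190.9-187.6)/190.9)*100 = 1.7287 %


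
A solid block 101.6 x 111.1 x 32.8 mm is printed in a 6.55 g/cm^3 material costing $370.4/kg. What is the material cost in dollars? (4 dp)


V = 101.6 * 111.1 * 32.8 = 370238.528 mm^3 = 370.238528 cm^3
Mass = 370.238528 * 6.55 / 1000 = 2.42506236 kg
Cost = 2.42506236 * 370.4 = 898.2431 $


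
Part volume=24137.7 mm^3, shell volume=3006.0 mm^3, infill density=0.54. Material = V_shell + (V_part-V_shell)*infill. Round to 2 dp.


V_infill = (24137.7 - 3006.0) * 0.54 = 11411.12
V_total = 3006.0 + 11411.12 = 14417.12 mm^3


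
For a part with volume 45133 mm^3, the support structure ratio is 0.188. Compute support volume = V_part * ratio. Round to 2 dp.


V_support = 45133 * 0.188 = 8485.0 mm^3


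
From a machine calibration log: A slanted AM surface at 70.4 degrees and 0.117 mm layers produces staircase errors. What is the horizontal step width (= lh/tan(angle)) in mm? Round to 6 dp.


step = 0.117 / tan(70.4) = 0.041662 mm


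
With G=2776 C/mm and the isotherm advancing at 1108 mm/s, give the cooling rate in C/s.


CR = 2776 * 1108 = 3075808 C/s


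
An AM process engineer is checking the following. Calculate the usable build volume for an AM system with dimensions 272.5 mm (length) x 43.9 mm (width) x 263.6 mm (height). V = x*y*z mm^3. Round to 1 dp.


V = 272.5 * 43.9 * 263.6 = 3153380.9 mm^3


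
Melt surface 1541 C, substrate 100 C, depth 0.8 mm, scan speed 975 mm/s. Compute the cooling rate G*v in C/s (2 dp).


G = (1541-100)/0.8 = 1801.25 C/mm
CR = 1801.25 * 975 = 1756218.75 C/s


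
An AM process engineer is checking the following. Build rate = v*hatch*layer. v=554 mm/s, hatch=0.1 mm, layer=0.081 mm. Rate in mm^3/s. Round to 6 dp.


Rate = 554 * 0.1 * 0.081 = 4.4874 mm^3/s


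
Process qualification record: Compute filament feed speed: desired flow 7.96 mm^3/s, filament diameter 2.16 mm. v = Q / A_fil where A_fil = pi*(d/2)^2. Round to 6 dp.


A = pi*(2.16/2)^2 = 3.664354
v = 7.96 / 3.664354 = 2.172279 mm/s


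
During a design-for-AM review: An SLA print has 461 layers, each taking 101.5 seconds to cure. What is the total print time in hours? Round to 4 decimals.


t = 461 * 101.5 / 3600 = 12.9976 hrs


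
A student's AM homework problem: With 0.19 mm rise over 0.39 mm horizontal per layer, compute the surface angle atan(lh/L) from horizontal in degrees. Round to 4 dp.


angle = atan(0.19/0.39) = 25.9744 degrees


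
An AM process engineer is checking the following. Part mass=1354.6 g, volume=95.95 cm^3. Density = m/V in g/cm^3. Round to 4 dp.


rho = 1354.6 / 95.95 = 14.1178 g/cm^3


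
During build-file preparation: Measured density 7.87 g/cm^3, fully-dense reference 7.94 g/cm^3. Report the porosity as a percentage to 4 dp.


Porosity = (1-7.87/7.94)*100 = 0.8816 %
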